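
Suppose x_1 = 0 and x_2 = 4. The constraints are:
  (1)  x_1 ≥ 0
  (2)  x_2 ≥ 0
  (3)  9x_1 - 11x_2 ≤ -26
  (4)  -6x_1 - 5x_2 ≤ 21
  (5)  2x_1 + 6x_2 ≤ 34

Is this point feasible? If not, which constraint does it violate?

(1): 0 ≥ 0 ✓
(2): 4 ≥ 0 ✓
(3): -44 ≤ -26 ✓
(4): -20 ≤ 21 ✓
(5): 24 ≤ 34 ✓

feasible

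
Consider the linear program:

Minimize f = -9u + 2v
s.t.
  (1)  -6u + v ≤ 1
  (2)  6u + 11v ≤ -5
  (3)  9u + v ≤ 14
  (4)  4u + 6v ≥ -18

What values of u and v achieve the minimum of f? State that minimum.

Corner points and f = -9u + 2v:
  (-2/9, -1/3) → f = 4/3
  (-3/5, -13/5) → f = 1/5
  (53/31, -43/31) → f = -563/31
  (51/25, -109/25) → f = -677/25

At the optimal vertex, 9u + v = 14 and 4u + 6v = -18.
Solving simultaneously gives u = 51/25, v = -109/25.

u = 51/25, v = -109/25, minimum f = -677/25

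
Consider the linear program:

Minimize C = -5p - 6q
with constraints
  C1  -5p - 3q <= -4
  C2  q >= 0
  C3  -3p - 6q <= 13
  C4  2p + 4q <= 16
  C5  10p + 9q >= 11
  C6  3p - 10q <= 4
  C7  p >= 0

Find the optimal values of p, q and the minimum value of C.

Feasible corners and C = -5p - 6q:
  (1/5, 1) → C = -7
  (0, 4/3) → C = -8
  (11/10, 0) → C = -11/2
  (4/3, 0) → C = -20/3
  (11/2, 5/4) → C = -35
  (0, 4) → C = -24

The binding constraints are 2p + 4q = 16 and 3p - 10q = 4.
Solving simultaneously gives p = 11/2, q = 5/4.

p = 11/2, q = 5/4, minimum C = -35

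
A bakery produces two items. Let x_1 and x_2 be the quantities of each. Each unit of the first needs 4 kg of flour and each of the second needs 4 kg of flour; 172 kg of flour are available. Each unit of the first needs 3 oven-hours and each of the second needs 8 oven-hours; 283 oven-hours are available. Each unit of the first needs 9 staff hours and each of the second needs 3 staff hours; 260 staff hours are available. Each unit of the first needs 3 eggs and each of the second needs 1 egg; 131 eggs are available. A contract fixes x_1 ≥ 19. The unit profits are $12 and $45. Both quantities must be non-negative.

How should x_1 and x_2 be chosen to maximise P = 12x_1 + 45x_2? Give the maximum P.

At the optimal vertex, 4x_1 + 4x_2 = 172 and x_1 = 19.
Solving simultaneously gives x_1 = 19, x_2 = 24.

x_1 = 19, x_2 = 24, maximum P = 1308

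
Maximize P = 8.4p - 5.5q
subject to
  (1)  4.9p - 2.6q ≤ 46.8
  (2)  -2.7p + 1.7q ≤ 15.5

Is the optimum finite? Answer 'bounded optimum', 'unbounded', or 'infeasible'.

From the feasible point (11986/131, 20231/131), moving in the direction (-1.7, -2.7) keeps every constraint satisfied while P increases without bound.

unbounded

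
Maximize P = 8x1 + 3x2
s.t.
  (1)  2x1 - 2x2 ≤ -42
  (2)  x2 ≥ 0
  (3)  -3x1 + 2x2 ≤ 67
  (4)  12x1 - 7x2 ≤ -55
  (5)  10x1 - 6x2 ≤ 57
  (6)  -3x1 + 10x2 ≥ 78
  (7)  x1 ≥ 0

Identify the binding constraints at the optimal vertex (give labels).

Extreme points and P = 8x1 + 3x2:
  (92/5, 197/5) → P = 1327/5
  (0, 21) → P = 63
  (359/3, 213) → P = 4789/3
  (0, 67/2) → P = 201/2

The maximum is at (359/3, 213). Substituting into each constraint, equality holds for (3) and (4); the remaining constraints have slack.

(3) and (4)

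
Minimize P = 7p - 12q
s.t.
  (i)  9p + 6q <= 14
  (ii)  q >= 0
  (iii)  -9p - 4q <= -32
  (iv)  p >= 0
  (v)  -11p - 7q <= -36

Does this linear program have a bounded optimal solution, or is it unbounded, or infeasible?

infeasible

The boundaries 9p + 6q = 14 and -11p - 7q = -36 meet at (118/3, -170/3), but that point violates q ≥ 0. Every candidate vertex is excluded by some other constraint, so the feasible region is empty.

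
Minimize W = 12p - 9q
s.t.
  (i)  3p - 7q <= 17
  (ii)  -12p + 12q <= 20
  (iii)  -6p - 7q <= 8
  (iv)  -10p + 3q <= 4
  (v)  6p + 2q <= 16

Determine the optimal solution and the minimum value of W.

Extreme points and W = 12p - 9q:
  (1, -2) → W = 30
  (73/24, -9/8) → W = 373/8
  (1/7, 38/21) → W = -102/7
  (19/12, 13/4) → W = -41/4
  (-13/22, -7/11) → W = -15/11

The optimum lies where -12p + 12q = 20 and -10p + 3q = 4.
Solving simultaneously gives p = 1/7, q = 38/21.

p = 1/7, q = 38/21, minimum W = -102/7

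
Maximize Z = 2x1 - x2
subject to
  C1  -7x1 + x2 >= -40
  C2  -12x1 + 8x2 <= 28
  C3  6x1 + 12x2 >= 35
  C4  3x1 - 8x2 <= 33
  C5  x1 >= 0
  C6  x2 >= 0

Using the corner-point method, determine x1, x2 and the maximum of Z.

Corner points and Z = 2x1 - x2:
  (87/11, 169/11) → Z = 5/11
  (103/18, 1/18) → Z = 205/18
  (0, 7/2) → Z = -7/2
  (0, 35/12) → Z = -35/12

x1 = 103/18, x2 = 1/18, maximum Z = 205/18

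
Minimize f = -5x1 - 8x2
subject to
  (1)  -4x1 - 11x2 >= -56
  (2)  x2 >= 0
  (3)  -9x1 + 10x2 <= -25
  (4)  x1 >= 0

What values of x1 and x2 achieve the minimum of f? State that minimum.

The binding constraints are -4x1 - 11x2 = -56 and x2 = 0.
Solving simultaneously gives x1 = 14, x2 = 0.

x1 = 14, x2 = 0, minimum f = -70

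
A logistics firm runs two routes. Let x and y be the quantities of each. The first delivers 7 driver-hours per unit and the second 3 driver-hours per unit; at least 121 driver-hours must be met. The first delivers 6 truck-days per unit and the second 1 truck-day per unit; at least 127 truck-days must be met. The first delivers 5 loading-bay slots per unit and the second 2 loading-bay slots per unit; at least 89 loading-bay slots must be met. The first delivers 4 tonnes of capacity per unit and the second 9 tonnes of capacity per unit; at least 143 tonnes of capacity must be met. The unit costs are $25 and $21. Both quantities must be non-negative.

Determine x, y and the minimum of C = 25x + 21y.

x = 20, y = 7, minimum C = 647

Vertices and C = 25x + 21y:
  (0, 127) → C = 2667
  (143/4, 0) → C = 3575/4
  (20, 7) → C = 647
The feasible region is unbounded (it extends along (0, 1), (1, 0)), but C strictly increases along every unbounded feasible direction, so there is no improving ray and the minimum is attained at a vertex.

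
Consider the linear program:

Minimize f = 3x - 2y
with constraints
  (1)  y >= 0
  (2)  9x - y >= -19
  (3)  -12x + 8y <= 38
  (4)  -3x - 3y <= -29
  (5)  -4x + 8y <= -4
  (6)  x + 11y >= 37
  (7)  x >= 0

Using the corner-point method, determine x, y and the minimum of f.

x = 61/9, y = 26/9, minimum f = 131/9

Feasible corners and f = 3x - 2y:
  (37, 0) → f = 111
  (61/9, 26/9) → f = 131/9
  (104/15, 41/15) → f = 46/3
The feasible region is unbounded (it extends along (2, 1), (1, 0)), but f strictly increases along every unbounded feasible direction, so there is no improving ray and the minimum is attained at a vertex.

At the optimal vertex, -3x - 3y = -29 and -4x + 8y = -4.
Solving simultaneously gives x = 61/9, y = 26/9.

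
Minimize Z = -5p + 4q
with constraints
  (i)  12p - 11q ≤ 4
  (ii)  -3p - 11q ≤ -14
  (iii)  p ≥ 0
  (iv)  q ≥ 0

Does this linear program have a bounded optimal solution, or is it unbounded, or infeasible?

From the feasible point (6/5, 52/55), moving in the direction (11, 12) keeps every constraint satisfied while Z decreases without bound.

unbounded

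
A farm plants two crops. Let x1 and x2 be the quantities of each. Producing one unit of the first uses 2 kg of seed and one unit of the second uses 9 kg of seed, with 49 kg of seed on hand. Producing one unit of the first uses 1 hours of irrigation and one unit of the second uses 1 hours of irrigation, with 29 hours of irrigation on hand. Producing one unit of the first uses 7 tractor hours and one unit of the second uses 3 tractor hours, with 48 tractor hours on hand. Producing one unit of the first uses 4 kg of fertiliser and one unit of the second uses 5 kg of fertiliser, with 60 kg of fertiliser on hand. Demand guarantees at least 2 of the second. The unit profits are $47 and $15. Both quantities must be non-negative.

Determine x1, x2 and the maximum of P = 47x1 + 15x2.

Corner points and P = 47x1 + 15x2:
  (0, 49/9) → P = 245/3
  (0, 2) → P = 30
  (5, 13/3) → P = 300
  (6, 2) → P = 312

x1 = 6, x2 = 2, maximum P = 312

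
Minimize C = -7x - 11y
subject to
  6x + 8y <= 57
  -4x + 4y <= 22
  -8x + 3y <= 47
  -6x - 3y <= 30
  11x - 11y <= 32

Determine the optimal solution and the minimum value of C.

Corner points and C = -7x - 11y:
  (13/14, 45/7) → C = -1081/14
  (883/154, 435/154) → C = -5483/77
  (-31/6, 1/3) → C = 65/2
  (-26/11, -58/11) → C = 820/11

x = 13/14, y = 45/7, minimum C = -1081/14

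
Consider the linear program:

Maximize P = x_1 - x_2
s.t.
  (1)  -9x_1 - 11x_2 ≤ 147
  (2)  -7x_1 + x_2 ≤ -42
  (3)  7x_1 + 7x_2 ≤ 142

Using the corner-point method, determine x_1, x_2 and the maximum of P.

Extreme points and P = x_1 - x_2:
  (315/86, -1407/86) → P = 861/43
  (2591/14, -2307/14) → P = 2449/7
  (109/14, 25/2) → P = -33/7

The optimum lies where -9x_1 - 11x_2 = 147 and 7x_1 + 7x_2 = 142.
Solving simultaneously gives x_1 = 2591/14, x_2 = -2307/14.

x_1 = 2591/14, x_2 = -2307/14, maximum P = 2449/7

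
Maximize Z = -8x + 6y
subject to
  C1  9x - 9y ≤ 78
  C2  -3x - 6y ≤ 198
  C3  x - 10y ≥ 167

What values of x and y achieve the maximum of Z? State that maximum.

Vertices and Z = -8x + 6y:
  (-146/9, -224/9) → Z = -176/9
  (-241/27, -475/27) → Z = -922/27
  (-163/6, -233/12) → Z = 605/6

x = -163/6, y = -233/12, maximum Z = 605/6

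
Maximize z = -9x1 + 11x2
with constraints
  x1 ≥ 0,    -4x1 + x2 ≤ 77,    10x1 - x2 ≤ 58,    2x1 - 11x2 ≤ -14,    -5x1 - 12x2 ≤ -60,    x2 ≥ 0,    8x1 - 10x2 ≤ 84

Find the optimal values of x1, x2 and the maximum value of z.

x1 = 45/2, x2 = 167, maximum z = 3269/2

Extreme points and z = -9x1 + 11x2:
  (0, 77) → z = 847
  (0, 5) → z = 55
  (45/2, 167) → z = 3269/2
  (756/125, 62/25) → z = -3394/125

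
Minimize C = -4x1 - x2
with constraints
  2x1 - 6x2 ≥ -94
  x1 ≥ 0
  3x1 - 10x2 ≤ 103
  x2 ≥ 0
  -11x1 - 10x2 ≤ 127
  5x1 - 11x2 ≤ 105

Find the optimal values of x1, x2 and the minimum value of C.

x1 = 208, x2 = 85, minimum C = -917

Extreme points and C = -4x1 - x2:
  (0, 47/3) → C = -47/3
  (208, 85) → C = -917
  (0, 0) → C = 0
  (21, 0) → C = -84

At the optimal vertex, 2x1 - 6x2 = -94 and 5x1 - 11x2 = 105.
Solving simultaneously gives x1 = 208, x2 = 85.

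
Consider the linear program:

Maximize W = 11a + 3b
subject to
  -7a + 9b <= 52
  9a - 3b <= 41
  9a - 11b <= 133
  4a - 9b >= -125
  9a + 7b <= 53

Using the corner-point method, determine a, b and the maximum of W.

Extreme points and W = 11a + 3b:
  (113/130, 839/130) → W = 376/13
  (13/18, -23/2) → W = -239/9
  (223/45, 6/5) → W = 523/9
The feasible region is unbounded (it extends along (-11, -9), (-9, -7)), but W strictly decreases along every unbounded feasible direction, so there is no improving ray and the maximum is attained at a vertex.

a = 223/45, b = 6/5, maximum W = 523/9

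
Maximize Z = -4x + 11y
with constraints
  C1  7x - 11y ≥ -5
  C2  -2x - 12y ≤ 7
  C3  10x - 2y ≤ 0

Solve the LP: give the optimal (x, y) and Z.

x = 5/48, y = 25/48, maximum Z = 85/16

Vertices and Z = -4x + 11y:
  (-137/106, -39/106) → Z = 119/106
  (5/48, 25/48) → Z = 85/16
  (-7/62, -35/62) → Z = -357/62

The binding constraints are 7x - 11y = -5 and 10x - 2y = 0.
Solving simultaneously gives x = 5/48, y = 25/48.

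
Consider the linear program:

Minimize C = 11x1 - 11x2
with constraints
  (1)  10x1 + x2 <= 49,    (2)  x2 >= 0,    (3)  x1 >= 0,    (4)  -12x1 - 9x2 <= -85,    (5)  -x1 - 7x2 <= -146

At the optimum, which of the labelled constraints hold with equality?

(1) and (3)

Extreme points and C = 11x1 - 11x2:
  (0, 49) → C = -539
  (197/69, 1411/69) → C = -13354/69
  (0, 146/7) → C = -1606/7

The minimum is at (0, 49). Substituting into each constraint, equality holds for (1) and (3); the remaining constraints have slack.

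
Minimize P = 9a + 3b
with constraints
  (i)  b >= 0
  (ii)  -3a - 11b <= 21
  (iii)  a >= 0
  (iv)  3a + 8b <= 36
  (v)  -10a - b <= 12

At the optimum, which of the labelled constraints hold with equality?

Corner points and P = 9a + 3b:
  (0, 0) → P = 0
  (12, 0) → P = 108
  (0, 9/2) → P = 27/2

The minimum is at (0, 0). Substituting into each constraint, equality holds for (i) and (iii); the remaining constraints have slack.

(i) and (iii)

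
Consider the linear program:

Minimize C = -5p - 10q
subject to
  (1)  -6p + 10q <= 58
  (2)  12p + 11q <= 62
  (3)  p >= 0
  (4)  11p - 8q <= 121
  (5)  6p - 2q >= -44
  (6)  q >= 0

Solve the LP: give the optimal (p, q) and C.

p = 0, q = 62/11, minimum C = -620/11

Feasible corners and C = -5p - 10q:
  (0, 62/11) → C = -620/11
  (31/6, 0) → C = -155/6
  (0, 0) → C = 0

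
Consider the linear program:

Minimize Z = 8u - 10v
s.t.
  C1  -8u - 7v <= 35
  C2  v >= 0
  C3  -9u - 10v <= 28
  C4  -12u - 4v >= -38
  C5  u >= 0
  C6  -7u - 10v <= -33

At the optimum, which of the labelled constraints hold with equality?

Feasible corners and Z = 8u - 10v:
  (0, 19/2) → Z = -95
  (62/23, 65/46) → Z = 171/23
  (0, 33/10) → Z = -33

The minimum is at (0, 19/2). Substituting into each constraint, equality holds for C4 and C5; the remaining constraints have slack.

C4 and C5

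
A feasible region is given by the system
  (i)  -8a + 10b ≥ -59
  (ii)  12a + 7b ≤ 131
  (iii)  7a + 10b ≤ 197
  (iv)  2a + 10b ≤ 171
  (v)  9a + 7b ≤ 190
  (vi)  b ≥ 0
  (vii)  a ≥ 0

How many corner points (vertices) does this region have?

Of the 21 pairwise boundary intersections, those satisfying every inequality are:
  (1723/176, 85/44)
  (59/8, 0)
  (113/106, 895/53)
  (0, 171/10)
  (0, 0)

5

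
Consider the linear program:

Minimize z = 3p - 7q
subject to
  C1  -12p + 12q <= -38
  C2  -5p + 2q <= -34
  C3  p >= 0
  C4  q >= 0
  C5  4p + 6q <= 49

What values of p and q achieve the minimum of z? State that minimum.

Corner points and z = 3p - 7q:
  (34/5, 0) → z = 102/5
  (151/19, 109/38) → z = 143/38
  (49/4, 0) → z = 147/4

The binding constraints are -5p + 2q = -34 and 4p + 6q = 49.
Solving simultaneously gives p = 151/19, q = 109/38.

p = 151/19, q = 109/38, minimum z = 143/38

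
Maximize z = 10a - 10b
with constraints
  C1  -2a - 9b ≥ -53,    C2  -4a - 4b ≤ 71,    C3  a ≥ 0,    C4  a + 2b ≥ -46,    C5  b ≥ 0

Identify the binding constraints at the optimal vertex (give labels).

C1 and C5

Vertices and z = 10a - 10b:
  (0, 53/9) → z = -530/9
  (53/2, 0) → z = 265
  (0, 0) → z = 0

The maximum is at (53/2, 0). Substituting into each constraint, equality holds for C1 and C5; the remaining constraints have slack.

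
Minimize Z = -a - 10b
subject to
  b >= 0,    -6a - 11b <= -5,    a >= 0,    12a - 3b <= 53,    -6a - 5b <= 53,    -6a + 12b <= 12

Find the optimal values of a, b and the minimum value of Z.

Corner points and Z = -a - 10b:
  (5/6, 0) → Z = -5/6
  (53/12, 0) → Z = -53/12
  (0, 5/11) → Z = -50/11
  (0, 1) → Z = -10
  (16/3, 11/3) → Z = -42

At the optimal vertex, 12a - 3b = 53 and -6a + 12b = 12.
Solving simultaneously gives a = 16/3, b = 11/3.

a = 16/3, b = 11/3, minimum Z = -42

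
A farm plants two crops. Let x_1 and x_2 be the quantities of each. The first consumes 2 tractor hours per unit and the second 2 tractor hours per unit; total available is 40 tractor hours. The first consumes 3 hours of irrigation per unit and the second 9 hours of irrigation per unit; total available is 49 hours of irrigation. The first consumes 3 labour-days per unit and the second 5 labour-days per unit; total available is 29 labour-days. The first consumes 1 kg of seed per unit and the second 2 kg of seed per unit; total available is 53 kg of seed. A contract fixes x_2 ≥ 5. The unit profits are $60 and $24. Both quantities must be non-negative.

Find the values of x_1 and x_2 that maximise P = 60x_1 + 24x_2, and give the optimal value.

x_1 = 4/3, x_2 = 5, maximum P = 200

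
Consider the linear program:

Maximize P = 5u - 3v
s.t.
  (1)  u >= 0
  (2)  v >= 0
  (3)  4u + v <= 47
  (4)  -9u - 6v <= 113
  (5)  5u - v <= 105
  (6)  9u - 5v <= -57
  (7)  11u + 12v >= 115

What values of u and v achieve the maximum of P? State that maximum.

u = 0, v = 57/5, maximum P = -171/5

Corner points and P = 5u - 3v:
  (0, 47) → P = -141
  (0, 57/5) → P = -171/5
  (178/29, 651/29) → P = -1063/29

The optimum lies where u = 0 and 9u - 5v = -57.
Solving simultaneously gives u = 0, v = 57/5.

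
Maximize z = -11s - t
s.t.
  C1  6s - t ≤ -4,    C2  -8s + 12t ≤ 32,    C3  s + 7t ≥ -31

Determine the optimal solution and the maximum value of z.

Extreme points and z = -11s - t:
  (-1/4, 5/2) → z = 1/4
  (-59/43, -182/43) → z = 831/43
  (-149/17, -54/17) → z = 1693/17

s = -149/17, t = -54/17, maximum z = 1693/17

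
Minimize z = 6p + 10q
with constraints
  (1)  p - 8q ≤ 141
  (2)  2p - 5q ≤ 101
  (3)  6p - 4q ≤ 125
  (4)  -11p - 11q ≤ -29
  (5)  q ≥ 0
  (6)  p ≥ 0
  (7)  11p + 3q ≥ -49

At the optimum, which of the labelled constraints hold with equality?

(4) and (5)

Extreme points and z = 6p + 10q:
  (125/6, 0) → z = 125
  (29/11, 0) → z = 174/11
  (0, 29/11) → z = 290/11
The feasible region is unbounded (it extends along (0, 1), (2, 3)), but z strictly increases along every unbounded feasible direction, so there is no improving ray and the minimum is attained at a vertex.

The minimum is at (29/11, 0). Substituting into each constraint, equality holds for (4) and (5); the remaining constraints have slack.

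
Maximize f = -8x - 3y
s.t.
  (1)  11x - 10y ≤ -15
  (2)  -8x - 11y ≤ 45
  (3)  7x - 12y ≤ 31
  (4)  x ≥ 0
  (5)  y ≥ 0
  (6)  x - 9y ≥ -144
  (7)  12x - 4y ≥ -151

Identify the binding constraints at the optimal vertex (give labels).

(1) and (4)

Corner points and f = -8x - 3y:
  (0, 3/2) → f = -9/2
  (1305/89, 1569/89) → f = -15147/89
  (0, 16) → f = -48

The maximum is at (0, 3/2). Substituting into each constraint, equality holds for (1) and (4); the remaining constraints have slack.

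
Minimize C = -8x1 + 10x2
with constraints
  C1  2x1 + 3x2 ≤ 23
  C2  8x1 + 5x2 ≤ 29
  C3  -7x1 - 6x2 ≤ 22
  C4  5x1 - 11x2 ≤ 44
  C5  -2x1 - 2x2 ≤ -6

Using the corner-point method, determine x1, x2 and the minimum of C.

Extreme points and C = -8x1 + 10x2:
  (-2, 9) → C = 106
  (-14, 17) → C = 282
  (14/3, -5/3) → C = -54

x1 = 14/3, x2 = -5/3, minimum C = -54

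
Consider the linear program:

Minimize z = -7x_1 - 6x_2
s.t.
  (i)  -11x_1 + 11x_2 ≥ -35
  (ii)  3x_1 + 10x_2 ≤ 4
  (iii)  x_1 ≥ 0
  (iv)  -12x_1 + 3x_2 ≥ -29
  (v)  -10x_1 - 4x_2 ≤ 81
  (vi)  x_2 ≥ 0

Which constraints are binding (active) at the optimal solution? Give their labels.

Corner points and z = -7x_1 - 6x_2:
  (0, 2/5) → z = -12/5
  (4/3, 0) → z = -28/3
  (0, 0) → z = 0

The minimum is at (4/3, 0). Substituting into each constraint, equality holds for (ii) and (vi); the remaining constraints have slack.

(ii) and (vi)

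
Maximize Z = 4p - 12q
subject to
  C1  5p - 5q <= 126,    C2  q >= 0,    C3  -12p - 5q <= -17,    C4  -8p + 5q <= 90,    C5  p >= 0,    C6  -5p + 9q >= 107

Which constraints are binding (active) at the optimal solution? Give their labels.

C5 and C6

Corner points and Z = 4p - 12q:
  (1669/20, 233/4) → Z = -1826/5
  (0, 18) → Z = -216
  (0, 107/9) → Z = -428/3
The feasible region is unbounded (it extends along (1, 1), (5, 8)), but Z strictly decreases along every unbounded feasible direction, so there is no improving ray and the maximum is attained at a vertex.

The maximum is at (0, 107/9). Substituting into each constraint, equality holds for C5 and C6; the remaining constraints have slack.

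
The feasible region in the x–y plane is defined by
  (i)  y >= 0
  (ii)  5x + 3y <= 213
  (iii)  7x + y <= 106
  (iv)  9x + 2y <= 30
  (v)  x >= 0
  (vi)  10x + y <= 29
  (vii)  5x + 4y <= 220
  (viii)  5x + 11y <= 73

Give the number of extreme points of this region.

5

Of the 28 pairwise boundary intersections, those satisfying every inequality are:
  (0, 0)
  (29/10, 0)
  (28/11, 39/11)
  (184/89, 507/89)
  (0, 73/11)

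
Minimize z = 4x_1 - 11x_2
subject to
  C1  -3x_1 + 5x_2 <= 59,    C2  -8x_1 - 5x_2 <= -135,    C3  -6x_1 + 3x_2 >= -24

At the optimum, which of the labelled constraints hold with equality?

C1 and C3

Vertices and z = 4x_1 - 11x_2:
  (76/11, 877/55) → z = -8127/55
  (99/7, 142/7) → z = -1166/7
  (175/18, 103/9) → z = -87

The minimum is at (99/7, 142/7). Substituting into each constraint, equality holds for C1 and C3; the remaining constraints have slack.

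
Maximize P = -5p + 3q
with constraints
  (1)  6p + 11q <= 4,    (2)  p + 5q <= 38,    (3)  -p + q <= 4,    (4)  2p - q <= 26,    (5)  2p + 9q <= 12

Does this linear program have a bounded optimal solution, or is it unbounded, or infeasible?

unbounded

From the feasible point (-40/17, 28/17), moving in the direction (-1, -1) keeps every constraint satisfied while P increases without bound.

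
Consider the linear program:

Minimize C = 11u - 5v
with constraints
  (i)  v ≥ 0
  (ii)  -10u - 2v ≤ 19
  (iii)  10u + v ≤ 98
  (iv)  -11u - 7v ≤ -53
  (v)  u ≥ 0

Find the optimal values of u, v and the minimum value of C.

Extreme points and C = 11u - 5v:
  (49/5, 0) → C = 539/5
  (53/11, 0) → C = 53
  (0, 98) → C = -490
  (0, 53/7) → C = -265/7

u = 0, v = 98, minimum C = -490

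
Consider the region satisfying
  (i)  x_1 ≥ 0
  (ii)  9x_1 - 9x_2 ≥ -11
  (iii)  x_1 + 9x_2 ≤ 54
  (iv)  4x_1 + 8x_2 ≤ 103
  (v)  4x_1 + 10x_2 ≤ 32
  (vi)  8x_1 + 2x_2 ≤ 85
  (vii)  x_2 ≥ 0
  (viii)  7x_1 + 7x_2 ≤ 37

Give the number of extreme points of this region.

The feasible vertices (each the meet of two boundaries and inside every other half-plane) are:
  (0, 11/9)
  (0, 0)
  (89/63, 166/63)
  (73/21, 38/21)
  (37/7, 0)

5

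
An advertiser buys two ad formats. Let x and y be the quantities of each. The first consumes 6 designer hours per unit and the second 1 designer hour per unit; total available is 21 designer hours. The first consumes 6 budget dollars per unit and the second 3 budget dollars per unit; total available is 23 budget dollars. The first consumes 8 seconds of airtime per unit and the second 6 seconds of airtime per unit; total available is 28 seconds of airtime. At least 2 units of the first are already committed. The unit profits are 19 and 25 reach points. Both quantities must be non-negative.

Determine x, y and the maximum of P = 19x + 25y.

x = 2, y = 2, maximum P = 88

Feasible corners and P = 19x + 25y:
  (7/2, 0) → P = 133/2
  (2, 0) → P = 38
  (2, 2) → P = 88

At the optimal vertex, 8x + 6y = 28 and x = 2.
Solving simultaneously gives x = 2, y = 2.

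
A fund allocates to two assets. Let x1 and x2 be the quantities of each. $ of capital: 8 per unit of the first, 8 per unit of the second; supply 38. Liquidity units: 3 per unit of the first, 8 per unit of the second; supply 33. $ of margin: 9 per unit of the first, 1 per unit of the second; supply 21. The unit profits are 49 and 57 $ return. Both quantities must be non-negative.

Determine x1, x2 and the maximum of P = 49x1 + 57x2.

x1 = 1, x2 = 15/4, maximum P = 1051/4

Feasible corners and P = 49x1 + 57x2:
  (0, 0) → P = 0
  (0, 33/8) → P = 1881/8
  (7/3, 0) → P = 343/3
  (1, 15/4) → P = 1051/4
  (65/32, 87/32) → P = 509/2

At the optimal vertex, 8x1 + 8x2 = 38 and 3x1 + 8x2 = 33.
Solving simultaneously gives x1 = 1, x2 = 15/4.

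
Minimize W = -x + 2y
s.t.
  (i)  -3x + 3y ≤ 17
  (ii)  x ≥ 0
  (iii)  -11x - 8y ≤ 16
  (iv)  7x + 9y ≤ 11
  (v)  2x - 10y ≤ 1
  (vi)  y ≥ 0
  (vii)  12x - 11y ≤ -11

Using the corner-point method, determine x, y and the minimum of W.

x = 0, y = 1, minimum W = 2

Extreme points and W = -x + 2y:
  (0, 11/9) → W = 22/9
  (0, 1) → W = 2
  (22/185, 209/185) → W = 396/185

The binding constraints are x = 0 and 12x - 11y = -11.
Solving simultaneously gives x = 0, y = 1.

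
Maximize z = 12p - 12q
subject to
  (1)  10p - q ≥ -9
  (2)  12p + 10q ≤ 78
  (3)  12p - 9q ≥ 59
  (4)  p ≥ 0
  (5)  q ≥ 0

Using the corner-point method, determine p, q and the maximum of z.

p = 13/2, q = 0, maximum z = 78

At the optimal vertex, 12p + 10q = 78 and q = 0.
Solving simultaneously gives p = 13/2, q = 0.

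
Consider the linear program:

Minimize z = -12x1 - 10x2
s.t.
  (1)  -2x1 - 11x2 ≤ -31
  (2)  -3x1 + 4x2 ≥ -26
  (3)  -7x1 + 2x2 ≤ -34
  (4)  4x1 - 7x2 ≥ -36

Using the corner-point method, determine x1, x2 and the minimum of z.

x1 = 326/5, x2 = 212/5, minimum z = -6032/5

Vertices and z = -12x1 - 10x2:
  (10, 1) → z = -130
  (436/81, 149/81) → z = -6722/81
  (326/5, 212/5) → z = -6032/5
  (310/41, 388/41) → z = -7600/41

The binding constraints are -3x1 + 4x2 = -26 and 4x1 - 7x2 = -36.
Solving simultaneously gives x1 = 326/5, x2 = 212/5.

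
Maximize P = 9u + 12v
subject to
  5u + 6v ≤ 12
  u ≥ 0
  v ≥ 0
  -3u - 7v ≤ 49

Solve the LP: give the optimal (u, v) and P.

Feasible corners and P = 9u + 12v:
  (0, 2) → P = 24
  (12/5, 0) → P = 108/5
  (0, 0) → P = 0

The optimum lies where 5u + 6v = 12 and u = 0.
Solving simultaneously gives u = 0, v = 2.

u = 0, v = 2, maximum P = 24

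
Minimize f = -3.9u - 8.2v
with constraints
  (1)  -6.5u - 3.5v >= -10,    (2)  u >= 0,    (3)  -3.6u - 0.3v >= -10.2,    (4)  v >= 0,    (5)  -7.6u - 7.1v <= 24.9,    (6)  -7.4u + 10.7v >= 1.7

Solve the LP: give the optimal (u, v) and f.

Feasible corners and f = -3.9u - 8.2v:
  (0, 20/7) → f = -164/7
  (2021/1909, 1701/1909) → f = -218301/19090
  (0, 17/107) → f = -697/535

u = 0, v = 20/7, minimum f = -164/7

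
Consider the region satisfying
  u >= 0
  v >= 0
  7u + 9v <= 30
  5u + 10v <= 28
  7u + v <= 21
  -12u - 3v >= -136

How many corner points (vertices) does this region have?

Pairwise boundary intersections that survive every other constraint:
  (0, 0)
  (0, 14/5)
  (3, 0)
  (48/25, 46/25)
  (159/56, 9/8)

5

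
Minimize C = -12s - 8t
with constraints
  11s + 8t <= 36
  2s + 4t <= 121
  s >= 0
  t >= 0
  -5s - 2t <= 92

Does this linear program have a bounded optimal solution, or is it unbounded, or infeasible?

bounded optimum

Feasible corners and C = -12s - 8t:
  (0, 9/2) → C = -36
  (36/11, 0) → C = -432/11
  (0, 0) → C = 0
The feasible region has finitely many vertices and no improving ray; the minimum is -432/11 at (36/11, 0).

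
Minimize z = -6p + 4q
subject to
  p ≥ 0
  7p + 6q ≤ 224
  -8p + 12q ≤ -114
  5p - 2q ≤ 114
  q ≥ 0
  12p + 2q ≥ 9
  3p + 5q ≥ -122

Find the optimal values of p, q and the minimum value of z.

Corner points and z = -6p + 4q:
  (281/11, 497/66) → z = -4064/33
  (283/11, 161/22) → z = -1376/11
  (57/4, 0) → z = -171/2
  (114/5, 0) → z = -684/5

p = 114/5, q = 0, minimum z = -684/5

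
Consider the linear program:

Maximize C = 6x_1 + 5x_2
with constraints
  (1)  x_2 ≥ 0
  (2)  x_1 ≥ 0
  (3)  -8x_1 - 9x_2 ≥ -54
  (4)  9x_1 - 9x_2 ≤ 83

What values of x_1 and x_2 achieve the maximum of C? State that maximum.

Corner points and C = 6x_1 + 5x_2:
  (0, 0) → C = 0
  (27/4, 0) → C = 81/2
  (0, 6) → C = 30

x_1 = 27/4, x_2 = 0, maximum C = 81/2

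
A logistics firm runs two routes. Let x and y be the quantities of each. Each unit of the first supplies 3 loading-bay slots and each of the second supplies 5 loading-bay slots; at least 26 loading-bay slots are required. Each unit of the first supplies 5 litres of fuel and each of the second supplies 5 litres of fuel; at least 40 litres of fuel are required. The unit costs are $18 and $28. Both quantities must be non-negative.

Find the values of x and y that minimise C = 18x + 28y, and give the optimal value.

Vertices and C = 18x + 28y:
  (0, 8) → C = 224
  (26/3, 0) → C = 156
  (7, 1) → C = 154
The feasible region is unbounded (it extends along (0, 1), (1, 0)), but C strictly increases along every unbounded feasible direction, so there is no improving ray and the minimum is attained at a vertex.

x = 7, y = 1, minimum C = 154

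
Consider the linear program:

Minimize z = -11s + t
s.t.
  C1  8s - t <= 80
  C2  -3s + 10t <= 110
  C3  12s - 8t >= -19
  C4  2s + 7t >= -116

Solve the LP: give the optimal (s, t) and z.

s = 130/11, t = 160/11, minimum z = -1270/11

Feasible corners and z = -11s + t:
  (130/11, 160/11) → z = -1270/11
  (222/29, -544/29) → z = -2986/29
  (115/16, 421/32) → z = -2109/32
  (-1061/100, -677/50) → z = 10317/100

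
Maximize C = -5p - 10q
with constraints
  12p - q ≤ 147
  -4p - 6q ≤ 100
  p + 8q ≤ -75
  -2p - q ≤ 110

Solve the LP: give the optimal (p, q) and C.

Corner points and C = -5p - 10q:
  (391/38, -447/19) → C = 6985/38
  (1101/97, -1047/97) → C = 4965/97
  (-175/13, -100/13) → C = 1875/13

The binding constraints are 12p - q = 147 and -4p - 6q = 100.
Solving simultaneously gives p = 391/38, q = -447/19.

p = 391/38, q = -447/19, maximum C = 6985/38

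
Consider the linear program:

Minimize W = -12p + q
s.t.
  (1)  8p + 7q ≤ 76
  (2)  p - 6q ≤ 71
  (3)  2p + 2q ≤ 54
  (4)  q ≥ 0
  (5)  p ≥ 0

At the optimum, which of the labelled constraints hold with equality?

Vertices and W = -12p + q:
  (19/2, 0) → W = -114
  (0, 76/7) → W = 76/7
  (0, 0) → W = 0

The minimum is at (19/2, 0). Substituting into each constraint, equality holds for (1) and (4); the remaining constraints have slack.

(1) and (4)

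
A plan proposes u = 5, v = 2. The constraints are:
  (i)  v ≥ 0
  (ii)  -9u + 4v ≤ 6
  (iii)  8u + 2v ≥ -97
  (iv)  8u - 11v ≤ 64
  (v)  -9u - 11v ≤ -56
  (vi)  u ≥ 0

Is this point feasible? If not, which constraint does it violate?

(i): 2 ≥ 0 ✓
(ii): -37 ≤ 6 ✓
(iii): 44 ≥ -97 ✓
(iv): 18 ≤ 64 ✓
(v): -67 ≤ -56 ✓
(vi): 5 ≥ 0 ✓

feasible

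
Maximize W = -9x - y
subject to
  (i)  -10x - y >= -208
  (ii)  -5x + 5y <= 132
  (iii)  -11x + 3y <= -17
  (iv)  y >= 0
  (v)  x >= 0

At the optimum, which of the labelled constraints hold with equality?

(iii) and (iv)

Vertices and W = -9x - y:
  (908/55, 472/11) → W = -10532/55
  (104/5, 0) → W = -936/5
  (481/40, 1537/40) → W = -2933/20
  (17/11, 0) → W = -153/11

The maximum is at (17/11, 0). Substituting into each constraint, equality holds for (iii) and (iv); the remaining constraints have slack.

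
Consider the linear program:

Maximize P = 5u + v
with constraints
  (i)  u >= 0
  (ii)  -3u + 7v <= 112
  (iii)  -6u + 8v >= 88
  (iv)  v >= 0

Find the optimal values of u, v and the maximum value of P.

u = 140/9, v = 68/3, maximum P = 904/9

The optimum lies where -3u + 7v = 112 and -6u + 8v = 88.
Solving simultaneously gives u = 140/9, v = 68/3.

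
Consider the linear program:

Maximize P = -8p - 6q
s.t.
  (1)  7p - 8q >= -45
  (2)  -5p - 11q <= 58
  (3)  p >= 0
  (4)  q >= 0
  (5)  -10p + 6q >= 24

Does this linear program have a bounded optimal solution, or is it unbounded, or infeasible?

Extreme points and P = -8p - 6q:
  (0, 45/8) → P = -135/4
  (39/19, 141/19) → P = -1158/19
  (0, 4) → P = -24
The feasible region has finitely many vertices and no improving ray; the maximum is -24 at (0, 4).

bounded optimum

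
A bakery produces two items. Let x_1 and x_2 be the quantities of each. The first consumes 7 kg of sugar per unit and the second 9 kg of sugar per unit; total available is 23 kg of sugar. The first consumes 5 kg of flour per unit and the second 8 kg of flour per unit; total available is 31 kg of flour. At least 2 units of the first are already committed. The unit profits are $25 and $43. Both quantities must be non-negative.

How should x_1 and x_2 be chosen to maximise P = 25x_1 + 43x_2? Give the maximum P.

Feasible corners and P = 25x_1 + 43x_2:
  (23/7, 0) → P = 575/7
  (2, 0) → P = 50
  (2, 1) → P = 93

The optimum lies where 7x_1 + 9x_2 = 23 and x_1 = 2.
Solving simultaneously gives x_1 = 2, x_2 = 1.

x_1 = 2, x_2 = 1, maximum P = 93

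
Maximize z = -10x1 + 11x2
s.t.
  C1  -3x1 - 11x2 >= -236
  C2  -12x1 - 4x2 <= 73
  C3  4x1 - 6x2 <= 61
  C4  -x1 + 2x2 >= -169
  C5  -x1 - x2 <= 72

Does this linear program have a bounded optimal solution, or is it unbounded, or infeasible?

bounded optimum

Feasible corners and z = -10x1 + 11x2:
  (-1747/120, 1017/40) → z = 51031/120
  (2087/62, 761/62) → z = -12499/62
  (-97/44, -128/11) → z = -2331/22
The feasible region has finitely many vertices and no improving ray; the maximum is 51031/120 at (-1747/120, 1017/40).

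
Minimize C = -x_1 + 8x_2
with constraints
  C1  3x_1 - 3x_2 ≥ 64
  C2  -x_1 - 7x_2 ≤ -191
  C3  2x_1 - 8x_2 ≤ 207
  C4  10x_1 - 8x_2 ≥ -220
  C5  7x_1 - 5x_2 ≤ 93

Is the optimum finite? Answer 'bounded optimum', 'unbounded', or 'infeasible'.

The boundaries 3x_1 - 3x_2 = 64 and -x_1 - 7x_2 = -191 meet at (1021/24, 509/24), but that point violates 7x_1 - 5x_2 ≤ 93. Every candidate vertex is excluded by some other constraint, so the feasible region is empty.

infeasible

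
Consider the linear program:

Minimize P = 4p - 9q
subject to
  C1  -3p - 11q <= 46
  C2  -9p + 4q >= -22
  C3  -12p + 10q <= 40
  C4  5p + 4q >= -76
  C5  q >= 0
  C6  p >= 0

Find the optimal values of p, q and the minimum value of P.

Vertices and P = 4p - 9q:
  (190/21, 104/7) → P = -2048/21
  (22/9, 0) → P = 88/9
  (0, 4) → P = -36
  (0, 0) → P = 0

The optimum lies where -9p + 4q = -22 and -12p + 10q = 40.
Solving simultaneously gives p = 190/21, q = 104/7.

p = 190/21, q = 104/7, minimum P = -2048/21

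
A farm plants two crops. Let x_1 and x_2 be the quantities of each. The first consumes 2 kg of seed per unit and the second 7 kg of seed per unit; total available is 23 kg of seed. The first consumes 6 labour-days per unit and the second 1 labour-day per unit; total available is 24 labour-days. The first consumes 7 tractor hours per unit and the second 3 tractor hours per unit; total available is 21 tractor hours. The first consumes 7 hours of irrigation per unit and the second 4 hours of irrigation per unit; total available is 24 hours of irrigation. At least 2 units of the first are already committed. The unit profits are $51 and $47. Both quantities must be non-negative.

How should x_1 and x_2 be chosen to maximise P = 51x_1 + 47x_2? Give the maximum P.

x_1 = 2, x_2 = 7/3, maximum P = 635/3

Corner points and P = 51x_1 + 47x_2:
  (3, 0) → P = 153
  (2, 0) → P = 102
  (2, 7/3) → P = 635/3

At the optimal vertex, 7x_1 + 3x_2 = 21 and x_1 = 2.
Solving simultaneously gives x_1 = 2, x_2 = 7/3.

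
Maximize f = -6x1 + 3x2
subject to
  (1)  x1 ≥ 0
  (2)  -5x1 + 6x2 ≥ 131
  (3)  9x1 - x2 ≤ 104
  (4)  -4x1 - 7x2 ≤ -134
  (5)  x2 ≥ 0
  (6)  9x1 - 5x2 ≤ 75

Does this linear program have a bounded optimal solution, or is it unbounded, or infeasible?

From the feasible point (0, 131/6), moving in the direction (0, 1) keeps every constraint satisfied while f increases without bound.

unbounded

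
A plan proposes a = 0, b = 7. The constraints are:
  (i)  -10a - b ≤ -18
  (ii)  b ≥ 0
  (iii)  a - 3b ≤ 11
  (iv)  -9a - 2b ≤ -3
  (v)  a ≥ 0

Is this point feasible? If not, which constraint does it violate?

not feasible — violates (i)

Constraint (i): -10a - b = -7, which is not ≤ -18. All other constraints are satisfied.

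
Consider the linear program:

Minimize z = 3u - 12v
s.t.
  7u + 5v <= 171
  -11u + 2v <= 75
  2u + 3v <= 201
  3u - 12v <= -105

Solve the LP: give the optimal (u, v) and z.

u = -11/23, v = 802/23, minimum z = -9657/23

Feasible corners and z = 3u - 12v:
  (-11/23, 802/23) → z = -9657/23
  (509/33, 416/33) → z = -105
  (-115/21, 155/21) → z = -105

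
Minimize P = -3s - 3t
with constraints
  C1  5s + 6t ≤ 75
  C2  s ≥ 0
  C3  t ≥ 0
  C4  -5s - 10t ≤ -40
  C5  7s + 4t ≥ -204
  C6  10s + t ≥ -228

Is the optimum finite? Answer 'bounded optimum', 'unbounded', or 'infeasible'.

bounded optimum

Corner points and P = -3s - 3t:
  (0, 25/2) → P = -75/2
  (15, 0) → P = -45
  (0, 4) → P = -12
  (8, 0) → P = -24
The feasible region has finitely many vertices and no improving ray; the minimum is -45 at (15, 0).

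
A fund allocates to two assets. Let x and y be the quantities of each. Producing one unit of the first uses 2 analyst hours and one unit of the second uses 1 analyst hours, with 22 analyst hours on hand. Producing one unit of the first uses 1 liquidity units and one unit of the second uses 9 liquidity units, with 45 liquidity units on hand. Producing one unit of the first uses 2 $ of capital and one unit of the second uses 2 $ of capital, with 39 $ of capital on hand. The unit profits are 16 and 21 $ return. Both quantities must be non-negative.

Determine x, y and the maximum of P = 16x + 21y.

x = 9, y = 4, maximum P = 228

Feasible corners and P = 16x + 21y:
  (0, 0) → P = 0
  (0, 5) → P = 105
  (11, 0) → P = 176
  (9, 4) → P = 228

The binding constraints are 2x + y = 22 and x + 9y = 45.
Solving simultaneously gives x = 9, y = 4.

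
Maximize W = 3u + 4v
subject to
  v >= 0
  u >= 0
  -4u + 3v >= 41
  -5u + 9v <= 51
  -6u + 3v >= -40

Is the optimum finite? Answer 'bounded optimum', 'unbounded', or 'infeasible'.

infeasible

The boundaries v = 0 and u = 0 meet at (0, 0), but that point violates -4u + 3v ≥ 41. Every candidate vertex is excluded by some other constraint, so the feasible region is empty.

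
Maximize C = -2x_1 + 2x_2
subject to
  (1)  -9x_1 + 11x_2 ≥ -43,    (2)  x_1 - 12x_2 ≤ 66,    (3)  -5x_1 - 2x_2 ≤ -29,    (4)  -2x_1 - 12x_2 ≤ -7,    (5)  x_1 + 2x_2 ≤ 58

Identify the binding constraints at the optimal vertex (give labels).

Corner points and C = -2x_1 + 2x_2:
  (405/73, 46/73) → C = -718/73
  (724/29, 479/29) → C = -490/29
  (-29/4, 261/8) → C = 319/4

The maximum is at (-29/4, 261/8). Substituting into each constraint, equality holds for (3) and (5); the remaining constraints have slack.

(3) and (5)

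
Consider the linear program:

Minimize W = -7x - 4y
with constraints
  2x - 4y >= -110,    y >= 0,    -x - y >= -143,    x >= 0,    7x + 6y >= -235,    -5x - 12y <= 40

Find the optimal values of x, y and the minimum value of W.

Corner points and W = -7x - 4y:
  (77, 66) → W = -803
  (0, 55/2) → W = -110
  (143, 0) → W = -1001
  (0, 0) → W = 0

The optimum lies where y = 0 and -x - y = -143.
Solving simultaneously gives x = 143, y = 0.

x = 143, y = 0, minimum W = -1001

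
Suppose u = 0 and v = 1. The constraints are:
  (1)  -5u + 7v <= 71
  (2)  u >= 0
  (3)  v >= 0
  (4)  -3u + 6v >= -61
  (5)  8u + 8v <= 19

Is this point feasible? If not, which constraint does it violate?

(1): 7 ≤ 71 ✓
(2): 0 ≥ 0 ✓
(3): 1 ≥ 0 ✓
(4): 6 ≥ -61 ✓
(5): 8 ≤ 19 ✓

feasible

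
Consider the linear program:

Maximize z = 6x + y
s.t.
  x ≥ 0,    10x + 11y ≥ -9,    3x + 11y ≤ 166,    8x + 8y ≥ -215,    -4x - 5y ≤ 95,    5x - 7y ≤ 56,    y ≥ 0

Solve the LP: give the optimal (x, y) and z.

x = 889/38, y = 331/38, maximum z = 5665/38

Corner points and z = 6x + y:
  (0, 166/11) → z = 166/11
  (0, 0) → z = 0
  (889/38, 331/38) → z = 5665/38
  (56/5, 0) → z = 336/5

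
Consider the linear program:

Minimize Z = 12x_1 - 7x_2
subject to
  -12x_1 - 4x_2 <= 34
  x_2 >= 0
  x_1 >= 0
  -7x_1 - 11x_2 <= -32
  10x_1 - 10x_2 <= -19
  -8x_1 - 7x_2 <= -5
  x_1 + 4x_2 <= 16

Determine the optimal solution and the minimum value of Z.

x_1 = 0, x_2 = 4, minimum Z = -28

Corner points and Z = 12x_1 - 7x_2:
  (0, 32/11) → Z = -224/11
  (0, 4) → Z = -28
  (37/60, 151/60) → Z = -613/60
  (42/25, 179/50) → Z = -49/10

The binding constraints are x_1 = 0 and x_1 + 4x_2 = 16.
Solving simultaneously gives x_1 = 0, x_2 = 4.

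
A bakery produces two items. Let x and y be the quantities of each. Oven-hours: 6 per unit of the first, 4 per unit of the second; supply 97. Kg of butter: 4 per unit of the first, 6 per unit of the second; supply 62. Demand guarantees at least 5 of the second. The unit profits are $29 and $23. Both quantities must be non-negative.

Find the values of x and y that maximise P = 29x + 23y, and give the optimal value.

The binding constraints are 4x + 6y = 62 and y = 5.
Solving simultaneously gives x = 8, y = 5.

x = 8, y = 5, maximum P = 347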